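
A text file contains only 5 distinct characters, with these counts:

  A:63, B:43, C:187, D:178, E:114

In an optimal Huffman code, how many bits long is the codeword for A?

Repeatedly merge the two smallest:
merge B(43) and A(63): 106
merge 106 and E(114): 220
merge D(178) and C(187): 365
merge 220 and 365: 585
A sits 3 levels below the root, so its codeword is 3 bits.

3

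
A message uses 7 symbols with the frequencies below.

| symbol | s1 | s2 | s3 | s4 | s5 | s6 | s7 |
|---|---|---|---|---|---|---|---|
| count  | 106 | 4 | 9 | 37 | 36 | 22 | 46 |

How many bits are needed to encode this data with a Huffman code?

Greedily combine the two least-frequent nodes:
s2(4) + s3(9) → 13
13 + s6(22) → 35
35 + s5(36) → 71
s4(37) + s7(46) → 83
71 + 83 → 154
s1(106) + 154 → 260
The encoded length is the sum of every internal node's weight: 13 + 35 + 71 + 83 + 154 + 260 = 616 bits.

616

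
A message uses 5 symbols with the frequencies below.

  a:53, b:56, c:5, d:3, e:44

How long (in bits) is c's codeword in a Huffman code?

Build the tree from the bottom:
d(3) + c(5) → 8
8 + e(44) → 52
52 + a(53) → 105
b(56) + 105 → 161
c's leaf is at depth 4, giving a 4-bit codeword.

4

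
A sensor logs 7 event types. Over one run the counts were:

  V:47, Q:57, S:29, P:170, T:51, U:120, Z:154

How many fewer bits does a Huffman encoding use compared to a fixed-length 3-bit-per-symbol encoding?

260

Fixed-length: 3 bits × 628 symbols = 1884 bits.
Huffman merges:
combine S(29), V(47) → 76
combine T(51), Q(57) → 108
combine 76, 108 → 184
combine U(120), Z(154) → 274
combine P(170), 184 → 354
combine 274, 354 → 628
Huffman total = 76 + 108 + 184 + 274 + 354 + 628 = 1624 bits.
Saving = 1884 − 1624 = 260 bits.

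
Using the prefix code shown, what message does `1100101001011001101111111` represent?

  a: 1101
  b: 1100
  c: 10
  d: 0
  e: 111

bccdcbaee

Read left to right; each codeword is recognised as soon as it completes (prefix code):
  1100→b | 10→c | 10→c | 0→d | 10→c | 1100→b | 1101→a | 111→e | 111→e
Decoded message: bccdcbaee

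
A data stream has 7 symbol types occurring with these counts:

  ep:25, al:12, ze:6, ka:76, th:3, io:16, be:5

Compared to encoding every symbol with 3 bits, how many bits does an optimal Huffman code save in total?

Fixed-length: 3 bits × 143 symbols = 429 bits.
Huffman merges:
combine th(3), be(5) → 8
combine ze(6), 8 → 14
combine al(12), 14 → 26
combine io(16), ep(25) → 41
combine 26, 41 → 67
combine 67, ka(76) → 143
Huffman total = 8 + 14 + 26 + 41 + 67 + 143 = 299 bits.
Saving = 429 − 299 = 130 bits.

130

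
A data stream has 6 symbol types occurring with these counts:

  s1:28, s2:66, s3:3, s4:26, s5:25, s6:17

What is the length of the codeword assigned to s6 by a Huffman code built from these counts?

4

Build the tree from the bottom:
s3(3) + s6(17) → 20
20 + s5(25) → 45
s4(26) + s1(28) → 54
45 + 54 → 99
s2(66) + 99 → 165
The subtree containing s6 is merged 4 times, so code length = 4.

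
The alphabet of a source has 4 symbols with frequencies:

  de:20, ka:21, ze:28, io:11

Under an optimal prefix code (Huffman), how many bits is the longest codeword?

Merge the two lowest-weight nodes at each step:
merge io(11) and de(20): 31
merge ka(21) and ze(28): 49
merge 31 and 49: 80
The rarest symbols sit at the bottom; the longest codeword is 2 bits.

2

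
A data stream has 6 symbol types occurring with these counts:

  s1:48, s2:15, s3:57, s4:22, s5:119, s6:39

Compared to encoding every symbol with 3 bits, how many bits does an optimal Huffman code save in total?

Fixed-length: 3 bits × 300 symbols = 900 bits.
Huffman merges:
combine s2(15), s4(22) → 37
combine 37, s6(39) → 76
combine s1(48), s3(57) → 105
combine 76, 105 → 181
combine s5(119), 181 → 300
Huffman total = 37 + 76 + 105 + 181 + 300 = 699 bits.
Saving = 900 − 699 = 201 bits.

201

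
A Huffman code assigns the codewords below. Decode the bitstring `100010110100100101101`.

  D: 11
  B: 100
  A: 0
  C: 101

Read left to right; each codeword is recognised as soon as it completes (prefix code):
  100→B | 0→A | 101→C | 101→C | 0→A | 0→A | 100→B | 101→C | 101→C
Decoded message: BACCAABCC

BACCAABCC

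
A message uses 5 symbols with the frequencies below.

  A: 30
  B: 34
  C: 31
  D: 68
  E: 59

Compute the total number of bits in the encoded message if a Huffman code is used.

Build the Huffman tree bottom-up:
A(30) + C(31) → 61
B(34) + E(59) → 93
61 + D(68) → 129
93 + 129 → 222
Each symbol's bit-cost is frequency × depth; summing gives 505 bits (equivalently 61 + 93 + 129 + 222).

505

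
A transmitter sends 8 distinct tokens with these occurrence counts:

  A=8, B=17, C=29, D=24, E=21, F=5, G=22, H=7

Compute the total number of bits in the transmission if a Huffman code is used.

Greedily combine the two least-frequent nodes:
merge F(5) and H(7): 12
merge A(8) and 12: 20
merge B(17) and 20: 37
merge E(21) and G(22): 43
merge D(24) and C(29): 53
merge 37 and 43: 80
merge 53 and 80: 133
The encoded length is the sum of every internal node's weight: 12 + 20 + 37 + 43 + 53 + 80 + 133 = 378 bits.

378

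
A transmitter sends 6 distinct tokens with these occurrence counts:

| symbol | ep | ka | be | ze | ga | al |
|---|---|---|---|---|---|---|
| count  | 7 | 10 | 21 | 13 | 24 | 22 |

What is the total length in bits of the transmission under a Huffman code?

Build the Huffman tree bottom-up:
combine ep(7), ka(10) → 17
combine ze(13), 17 → 30
combine be(21), al(22) → 43
combine ga(24), 30 → 54
combine 43, 54 → 97
The encoded length is the sum of every internal node's weight: 17 + 30 + 43 + 54 + 97 = 241 bits.

241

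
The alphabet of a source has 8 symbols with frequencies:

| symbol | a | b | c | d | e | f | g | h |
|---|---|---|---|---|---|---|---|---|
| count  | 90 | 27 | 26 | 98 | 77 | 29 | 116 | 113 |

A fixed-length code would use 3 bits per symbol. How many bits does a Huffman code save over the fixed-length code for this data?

Fixed-length: 3 bits × 576 symbols = 1728 bits.
Huffman merges:
combine c(26), b(27) → 53
combine f(29), 53 → 82
combine e(77), 82 → 159
combine a(90), d(98) → 188
combine h(113), g(116) → 229
combine 159, 188 → 347
combine 229, 347 → 576
Huffman total = 53 + 82 + 159 + 188 + 229 + 347 + 576 = 1634 bits.
Saving = 1728 − 1634 = 94 bits.

94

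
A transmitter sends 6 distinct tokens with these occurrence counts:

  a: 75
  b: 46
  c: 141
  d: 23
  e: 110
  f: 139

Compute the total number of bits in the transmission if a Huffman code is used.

1281

Greedily combine the two least-frequent nodes:
merge d(23) and b(46): 69
merge 69 and a(75): 144
merge e(110) and f(139): 249
merge c(141) and 144: 285
merge 249 and 285: 534
Total encoded bits = sum of merged weights = 69 + 144 + 249 + 285 + 534 = 1281.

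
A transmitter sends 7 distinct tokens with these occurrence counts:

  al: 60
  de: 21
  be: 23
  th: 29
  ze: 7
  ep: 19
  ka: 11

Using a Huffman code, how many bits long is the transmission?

439

Build the Huffman tree bottom-up:
ze(7) + ka(11) → 18
18 + ep(19) → 37
de(21) + be(23) → 44
th(29) + 37 → 66
44 + al(60) → 104
66 + 104 → 170
The encoded length is the sum of every internal node's weight: 18 + 37 + 44 + 66 + 104 + 170 = 439 bits.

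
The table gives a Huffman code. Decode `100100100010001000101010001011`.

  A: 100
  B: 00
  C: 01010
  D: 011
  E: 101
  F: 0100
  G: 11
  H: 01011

Read left to right; each codeword is recognised as soon as it completes (prefix code):
  100→A | 100→A | 100→A | 0100→F | 0100→F | 01010→C | 100→A | 01011→H
Decoded message: AAAFFCAH

AAAFFCAH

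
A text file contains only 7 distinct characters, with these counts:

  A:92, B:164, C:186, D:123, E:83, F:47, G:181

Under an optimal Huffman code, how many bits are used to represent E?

Build the tree from the bottom:
combine F(47), E(83) → 130
combine A(92), D(123) → 215
combine 130, B(164) → 294
combine G(181), C(186) → 367
combine 215, 294 → 509
combine 367, 509 → 876
The subtree containing E is merged 4 times, so code length = 4.

4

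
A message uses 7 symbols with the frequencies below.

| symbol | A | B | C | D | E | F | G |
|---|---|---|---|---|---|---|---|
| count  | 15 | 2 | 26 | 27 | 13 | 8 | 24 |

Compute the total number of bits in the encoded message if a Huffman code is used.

Merge the two smallest weights repeatedly:
B(2) + F(8) → 10
10 + E(13) → 23
A(15) + 23 → 38
G(24) + C(26) → 50
D(27) + 38 → 65
50 + 65 → 115
Total encoded bits = sum of merged weights = 10 + 23 + 38 + 50 + 65 + 115 = 301.

301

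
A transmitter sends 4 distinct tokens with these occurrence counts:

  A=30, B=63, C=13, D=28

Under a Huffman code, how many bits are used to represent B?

1

Huffman merges, smallest pair first:
merge C(13) and D(28): 41
merge A(30) and 41: 71
merge B(63) and 71: 134
B is a child of the root — depth 1, so its codeword is a single bit.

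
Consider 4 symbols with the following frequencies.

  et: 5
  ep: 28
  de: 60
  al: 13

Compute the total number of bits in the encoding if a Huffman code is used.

170

Build the Huffman tree bottom-up:
et(5) + al(13) → 18
18 + ep(28) → 46
46 + de(60) → 106
Each symbol's bit-cost is frequency × depth; summing gives 170 bits (equivalently 18 + 46 + 106).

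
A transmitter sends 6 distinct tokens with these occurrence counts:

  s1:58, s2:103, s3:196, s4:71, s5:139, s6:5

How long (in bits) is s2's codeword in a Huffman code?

2

Build the tree from the bottom:
combine s6(5), s1(58) → 63
combine 63, s4(71) → 134
combine s2(103), 134 → 237
combine s5(139), s3(196) → 335
combine 237, 335 → 572
The subtree containing s2 is merged 2 times, so code length = 2.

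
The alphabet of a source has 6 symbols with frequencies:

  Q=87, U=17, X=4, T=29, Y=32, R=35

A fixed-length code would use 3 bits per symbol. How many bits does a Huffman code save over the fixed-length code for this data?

Fixed-length: 3 bits × 204 symbols = 612 bits.
Huffman merges:
merge X(4) and U(17): 21
merge 21 and T(29): 50
merge Y(32) and R(35): 67
merge 50 and 67: 117
merge Q(87) and 117: 204
Huffman total = 21 + 50 + 67 + 117 + 204 = 459 bits.
Saving = 612 − 459 = 153 bits.

153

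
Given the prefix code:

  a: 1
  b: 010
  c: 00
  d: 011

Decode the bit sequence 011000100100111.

dcbbda

Read left to right; each codeword is recognised as soon as it completes (prefix code):
  011→d | 00→c | 010→b | 010→b | 011→d | 1→a
Decoded message: dcbbda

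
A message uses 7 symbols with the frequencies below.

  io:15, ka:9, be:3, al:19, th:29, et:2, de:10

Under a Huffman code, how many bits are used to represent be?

5

Build the tree from the bottom:
combine et(2), be(3) → 5
combine 5, ka(9) → 14
combine de(10), 14 → 24
combine io(15), al(19) → 34
combine 24, th(29) → 53
combine 34, 53 → 87
The subtree containing be is merged 5 times, so code length = 5.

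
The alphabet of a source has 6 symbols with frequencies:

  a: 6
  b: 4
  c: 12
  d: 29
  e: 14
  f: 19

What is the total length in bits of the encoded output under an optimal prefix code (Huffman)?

Greedily combine the two least-frequent nodes:
b(4) + a(6) → 10
10 + c(12) → 22
e(14) + f(19) → 33
22 + d(29) → 51
33 + 51 → 84
Each symbol's bit-cost is frequency × depth; summing gives 200 bits (equivalently 10 + 22 + 33 + 51 + 84).

200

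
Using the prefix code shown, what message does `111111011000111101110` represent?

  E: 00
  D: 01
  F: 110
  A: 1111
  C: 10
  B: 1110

AFFEADF

Read left to right; each codeword is recognised as soon as it completes (prefix code):
  1111→A | 110→F | 110→F | 00→E | 1111→A | 01→D | 110→F
Decoded message: AFFEADF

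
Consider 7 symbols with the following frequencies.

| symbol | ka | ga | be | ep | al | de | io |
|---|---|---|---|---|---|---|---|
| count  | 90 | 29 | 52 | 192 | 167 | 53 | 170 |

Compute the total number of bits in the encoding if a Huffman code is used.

Build the Huffman tree bottom-up:
ga(29) + be(52) → 81
de(53) + 81 → 134
ka(90) + 134 → 224
al(167) + io(170) → 337
ep(192) + 224 → 416
337 + 416 → 753
The encoded length is the sum of every internal node's weight: 81 + 134 + 224 + 337 + 416 + 753 = 1945 bits.

1945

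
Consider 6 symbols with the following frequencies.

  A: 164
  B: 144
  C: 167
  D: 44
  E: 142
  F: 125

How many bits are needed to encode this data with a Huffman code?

2027

Merge the two smallest weights repeatedly:
combine D(44), F(125) → 169
combine E(142), B(144) → 286
combine A(164), C(167) → 331
combine 169, 286 → 455
combine 331, 455 → 786
The encoded length is the sum of every internal node's weight: 169 + 286 + 331 + 455 + 786 = 2027 bits.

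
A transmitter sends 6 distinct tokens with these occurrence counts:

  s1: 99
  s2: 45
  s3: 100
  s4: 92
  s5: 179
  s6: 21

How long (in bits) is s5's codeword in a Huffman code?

Build the tree from the bottom:
merge s6(21) and s2(45): 66
merge 66 and s4(92): 158
merge s1(99) and s3(100): 199
merge 158 and s5(179): 337
merge 199 and 337: 536
The subtree containing s5 is merged 2 times, so code length = 2.

2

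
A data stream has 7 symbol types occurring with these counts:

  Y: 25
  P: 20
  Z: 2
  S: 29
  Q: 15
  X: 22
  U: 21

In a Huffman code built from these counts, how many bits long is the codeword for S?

Huffman merges, smallest pair first:
combine Z(2), Q(15) → 17
combine 17, P(20) → 37
combine U(21), X(22) → 43
combine Y(25), S(29) → 54
combine 37, 43 → 80
combine 54, 80 → 134
S sits 2 levels below the root, so its codeword is 2 bits.

2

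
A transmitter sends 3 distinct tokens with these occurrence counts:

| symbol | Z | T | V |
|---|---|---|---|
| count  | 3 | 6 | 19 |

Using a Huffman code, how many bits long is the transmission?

Merge the two smallest weights repeatedly:
merge Z(3) and T(6): 9
merge 9 and V(19): 28
Total encoded bits = sum of merged weights = 9 + 28 = 37.

37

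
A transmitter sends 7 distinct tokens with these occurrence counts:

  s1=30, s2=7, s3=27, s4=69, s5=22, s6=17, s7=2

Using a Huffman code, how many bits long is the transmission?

Build the Huffman tree bottom-up:
merge s7(2) and s2(7): 9
merge 9 and s6(17): 26
merge s5(22) and 26: 48
merge s3(27) and s1(30): 57
merge 48 and 57: 105
merge s4(69) and 105: 174
Each symbol's bit-cost is frequency × depth; summing gives 419 bits (equivalently 9 + 26 + 48 + 57 + 105 + 174).

419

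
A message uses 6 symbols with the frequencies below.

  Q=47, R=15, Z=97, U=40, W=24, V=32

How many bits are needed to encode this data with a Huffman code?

610

Build the Huffman tree bottom-up:
merge R(15) and W(24): 39
merge V(32) and 39: 71
merge U(40) and Q(47): 87
merge 71 and 87: 158
merge Z(97) and 158: 255
Each symbol's bit-cost is frequency × depth; summing gives 610 bits (equivalently 39 + 71 + 87 + 158 + 255).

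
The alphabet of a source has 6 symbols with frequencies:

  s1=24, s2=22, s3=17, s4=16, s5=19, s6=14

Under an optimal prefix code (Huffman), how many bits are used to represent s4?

3

Huffman merges, smallest pair first:
merge s6(14) and s4(16): 30
merge s3(17) and s5(19): 36
merge s2(22) and s1(24): 46
merge 30 and 36: 66
merge 46 and 66: 112
s4 sits 3 levels below the root, so its codeword is 3 bits.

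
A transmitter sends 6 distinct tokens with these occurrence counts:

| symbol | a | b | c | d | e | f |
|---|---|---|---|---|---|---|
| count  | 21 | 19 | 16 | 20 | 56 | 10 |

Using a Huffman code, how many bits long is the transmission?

Greedily combine the two least-frequent nodes:
combine f(10), c(16) → 26
combine b(19), d(20) → 39
combine a(21), 26 → 47
combine 39, 47 → 86
combine e(56), 86 → 142
Total encoded bits = sum of merged weights = 26 + 39 + 47 + 86 + 142 = 340.

340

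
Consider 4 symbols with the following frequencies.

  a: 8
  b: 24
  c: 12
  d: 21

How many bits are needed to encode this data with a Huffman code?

Greedily combine the two least-frequent nodes:
merge a(8) and c(12): 20
merge 20 and d(21): 41
merge b(24) and 41: 65
The encoded length is the sum of every internal node's weight: 20 + 41 + 65 = 126 bits.

126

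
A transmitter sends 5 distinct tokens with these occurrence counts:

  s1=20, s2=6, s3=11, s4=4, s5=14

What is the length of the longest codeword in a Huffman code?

3

Merge the two lowest-weight nodes at each step:
merge s4(4) and s2(6): 10
merge 10 and s3(11): 21
merge s5(14) and s1(20): 34
merge 21 and 34: 55
Maximum depth reached is 3.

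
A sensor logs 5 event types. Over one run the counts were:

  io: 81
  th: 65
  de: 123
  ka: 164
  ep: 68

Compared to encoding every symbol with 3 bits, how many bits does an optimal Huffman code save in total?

368

Fixed-length: 3 bits × 501 symbols = 1503 bits.
Huffman merges:
merge th(65) and ep(68): 133
merge io(81) and de(123): 204
merge 133 and ka(164): 297
merge 204 and 297: 501
Huffman total = 133 + 204 + 297 + 501 = 1135 bits.
Saving = 1503 − 1135 = 368 bits.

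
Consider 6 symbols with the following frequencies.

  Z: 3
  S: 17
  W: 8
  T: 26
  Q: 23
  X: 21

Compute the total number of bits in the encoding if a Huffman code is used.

235

Merge the two smallest weights repeatedly:
Z(3) + W(8) → 11
11 + S(17) → 28
X(21) + Q(23) → 44
T(26) + 28 → 54
44 + 54 → 98
Total encoded bits = sum of merged weights = 11 + 28 + 44 + 54 + 98 = 235.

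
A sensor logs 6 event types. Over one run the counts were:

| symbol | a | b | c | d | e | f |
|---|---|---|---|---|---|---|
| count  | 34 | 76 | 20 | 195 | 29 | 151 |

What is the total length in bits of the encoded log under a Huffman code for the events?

1106

Merge the two smallest weights repeatedly:
merge c(20) and e(29): 49
merge a(34) and 49: 83
merge b(76) and 83: 159
merge f(151) and 159: 310
merge d(195) and 310: 505
Each symbol's bit-cost is frequency × depth; summing gives 1106 bits (equivalently 49 + 83 + 159 + 310 + 505).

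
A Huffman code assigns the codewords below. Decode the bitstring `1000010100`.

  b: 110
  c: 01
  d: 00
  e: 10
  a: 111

Read left to right; each codeword is recognised as soon as it completes (prefix code):
  10→e | 00→d | 01→c | 01→c | 00→d
Decoded message: edccd

edccd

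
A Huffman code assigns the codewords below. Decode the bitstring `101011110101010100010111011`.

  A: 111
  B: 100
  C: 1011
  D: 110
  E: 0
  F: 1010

Read left to right; each codeword is recognised as soon as it completes (prefix code):
  1010→F | 111→A | 1010→F | 1010→F | 100→B | 0→E | 1011→C | 1011→C
Decoded message: FAFFBECC

FAFFBECC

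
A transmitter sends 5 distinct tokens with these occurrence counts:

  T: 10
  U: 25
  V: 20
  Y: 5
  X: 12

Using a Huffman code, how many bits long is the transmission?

159

Build the Huffman tree bottom-up:
Y(5) + T(10) → 15
X(12) + 15 → 27
V(20) + U(25) → 45
27 + 45 → 72
Total encoded bits = sum of merged weights = 15 + 27 + 45 + 72 = 159.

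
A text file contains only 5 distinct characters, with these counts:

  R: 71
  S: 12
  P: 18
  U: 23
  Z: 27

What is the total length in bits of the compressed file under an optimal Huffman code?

Greedily combine the two least-frequent nodes:
combine S(12), P(18) → 30
combine U(23), Z(27) → 50
combine 30, 50 → 80
combine R(71), 80 → 151
The encoded length is the sum of every internal node's weight: 30 + 50 + 80 + 151 = 311 bits.

311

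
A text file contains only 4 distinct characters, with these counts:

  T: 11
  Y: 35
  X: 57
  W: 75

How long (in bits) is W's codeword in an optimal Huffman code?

1

Build the tree from the bottom:
T(11) + Y(35) → 46
46 + X(57) → 103
W(75) + 103 → 178
W is a child of the root — depth 1, so its codeword is a single bit.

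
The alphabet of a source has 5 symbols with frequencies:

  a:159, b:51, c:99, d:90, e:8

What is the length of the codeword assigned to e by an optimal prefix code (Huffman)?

4

Huffman merges, smallest pair first:
e(8) + b(51) → 59
59 + d(90) → 149
c(99) + 149 → 248
a(159) + 248 → 407
e's leaf is at depth 4, giving a 4-bit codeword.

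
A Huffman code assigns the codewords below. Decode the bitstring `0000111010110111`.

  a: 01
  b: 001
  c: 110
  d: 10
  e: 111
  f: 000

Read left to right; each codeword is recognised as soon as it completes (prefix code):
  000→f | 01→a | 110→c | 10→d | 110→c | 111→e
Decoded message: facdce

facdce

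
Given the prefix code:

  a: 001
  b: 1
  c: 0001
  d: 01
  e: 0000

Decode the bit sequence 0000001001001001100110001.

Read left to right; each codeword is recognised as soon as it completes (prefix code):
  0000→e | 001→a | 001→a | 001→a | 001→a | 1→b | 001→a | 1→b | 0001→c
Decoded message: eaaaababc

eaaaababc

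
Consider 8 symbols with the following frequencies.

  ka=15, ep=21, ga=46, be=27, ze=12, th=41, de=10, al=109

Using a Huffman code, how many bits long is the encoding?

732

Greedily combine the two least-frequent nodes:
de(10) + ze(12) → 22
ka(15) + ep(21) → 36
22 + be(27) → 49
36 + th(41) → 77
ga(46) + 49 → 95
77 + 95 → 172
al(109) + 172 → 281
Total encoded bits = sum of merged weights = 22 + 36 + 49 + 77 + 95 + 172 + 281 = 732.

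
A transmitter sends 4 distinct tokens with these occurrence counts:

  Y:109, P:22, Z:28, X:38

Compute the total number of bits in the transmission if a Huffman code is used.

Greedily combine the two least-frequent nodes:
P(22) + Z(28) → 50
X(38) + 50 → 88
88 + Y(109) → 197
Each symbol's bit-cost is frequency × depth; summing gives 335 bits (equivalently 50 + 88 + 197).

335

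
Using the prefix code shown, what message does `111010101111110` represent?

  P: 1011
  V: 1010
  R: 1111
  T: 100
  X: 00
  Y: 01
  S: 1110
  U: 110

Read left to right; each codeword is recognised as soon as it completes (prefix code):
  1110→S | 1010→V | 1111→R | 110→U
Decoded message: SVRU

SVRU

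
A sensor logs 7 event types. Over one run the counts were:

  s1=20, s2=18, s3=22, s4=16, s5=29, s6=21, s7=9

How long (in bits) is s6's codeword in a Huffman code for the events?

3

Huffman merges, smallest pair first:
merge s7(9) and s4(16): 25
merge s2(18) and s1(20): 38
merge s6(21) and s3(22): 43
merge 25 and s5(29): 54
merge 38 and 43: 81
merge 54 and 81: 135
s6 sits 3 levels below the root, so its codeword is 3 bits.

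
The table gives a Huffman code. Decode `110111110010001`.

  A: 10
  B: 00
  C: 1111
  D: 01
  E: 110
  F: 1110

Read left to right; each codeword is recognised as soon as it completes (prefix code):
  110→E | 1111→C | 10→A | 01→D | 00→B | 01→D
Decoded message: ECADBD

ECADBD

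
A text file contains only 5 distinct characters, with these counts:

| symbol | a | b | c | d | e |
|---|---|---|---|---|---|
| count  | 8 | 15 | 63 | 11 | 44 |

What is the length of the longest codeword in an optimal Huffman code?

4

Merge the two lowest-weight nodes at each step:
a(8) + d(11) → 19
b(15) + 19 → 34
34 + e(44) → 78
c(63) + 78 → 141
The first pair merged (a, d) ends up deepest, at depth 4.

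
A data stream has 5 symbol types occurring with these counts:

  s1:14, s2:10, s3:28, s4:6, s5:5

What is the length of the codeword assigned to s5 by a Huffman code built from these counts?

4

Repeatedly merge the two smallest:
merge s5(5) and s4(6): 11
merge s2(10) and 11: 21
merge s1(14) and 21: 35
merge s3(28) and 35: 63
s5's leaf is at depth 4, giving a 4-bit codeword.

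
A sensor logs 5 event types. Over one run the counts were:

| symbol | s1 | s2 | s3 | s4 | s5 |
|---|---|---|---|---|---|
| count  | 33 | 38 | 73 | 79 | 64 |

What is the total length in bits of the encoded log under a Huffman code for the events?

645

Greedily combine the two least-frequent nodes:
merge s1(33) and s2(38): 71
merge s5(64) and 71: 135
merge s3(73) and s4(79): 152
merge 135 and 152: 287
Each symbol's bit-cost is frequency × depth; summing gives 645 bits (equivalently 71 + 135 + 152 + 287).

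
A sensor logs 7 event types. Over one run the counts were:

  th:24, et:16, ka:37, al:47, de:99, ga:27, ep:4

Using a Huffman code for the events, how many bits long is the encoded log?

Greedily combine the two least-frequent nodes:
merge ep(4) and et(16): 20
merge 20 and th(24): 44
merge ga(27) and ka(37): 64
merge 44 and al(47): 91
merge 64 and 91: 155
merge de(99) and 155: 254
Total encoded bits = sum of merged weights = 20 + 44 + 64 + 91 + 155 + 254 = 628.

628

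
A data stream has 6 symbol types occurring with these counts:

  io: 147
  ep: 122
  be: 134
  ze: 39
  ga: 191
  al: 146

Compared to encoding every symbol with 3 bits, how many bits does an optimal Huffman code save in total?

338

Fixed-length: 3 bits × 779 symbols = 2337 bits.
Huffman merges:
merge ze(39) and ep(122): 161
merge be(134) and al(146): 280
merge io(147) and 161: 308
merge ga(191) and 280: 471
merge 308 and 471: 779
Huffman total = 161 + 280 + 308 + 471 + 779 = 1999 bits.
Saving = 2337 − 1999 = 338 bits.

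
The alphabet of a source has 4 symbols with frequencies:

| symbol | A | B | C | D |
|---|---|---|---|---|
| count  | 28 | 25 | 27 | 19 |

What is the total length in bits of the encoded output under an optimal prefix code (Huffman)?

198

Greedily combine the two least-frequent nodes:
combine D(19), B(25) → 44
combine C(27), A(28) → 55
combine 44, 55 → 99
Each symbol's bit-cost is frequency × depth; summing gives 198 bits (equivalently 44 + 55 + 99).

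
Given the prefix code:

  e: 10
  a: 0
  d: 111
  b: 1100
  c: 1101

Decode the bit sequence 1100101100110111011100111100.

bebccbdea

Read left to right; each codeword is recognised as soon as it completes (prefix code):
  1100→b | 10→e | 1100→b | 1101→c | 1101→c | 1100→b | 111→d | 10→e | 0→a
Decoded message: bebccbdea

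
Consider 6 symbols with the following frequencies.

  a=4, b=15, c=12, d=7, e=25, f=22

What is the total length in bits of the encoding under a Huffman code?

204

Greedily combine the two least-frequent nodes:
a(4) + d(7) → 11
11 + c(12) → 23
b(15) + f(22) → 37
23 + e(25) → 48
37 + 48 → 85
Total encoded bits = sum of merged weights = 11 + 23 + 37 + 48 + 85 = 204.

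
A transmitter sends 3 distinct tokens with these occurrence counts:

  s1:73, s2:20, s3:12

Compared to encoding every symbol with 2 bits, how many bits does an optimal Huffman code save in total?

73

Fixed-length: 2 bits × 105 symbols = 210 bits.
Huffman merges:
merge s3(12) and s2(20): 32
merge 32 and s1(73): 105
Huffman total = 32 + 105 = 137 bits.
Saving = 210 − 137 = 73 bits.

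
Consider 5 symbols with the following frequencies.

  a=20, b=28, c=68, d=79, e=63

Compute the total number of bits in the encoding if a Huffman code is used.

564

Greedily combine the two least-frequent nodes:
merge a(20) and b(28): 48
merge 48 and e(63): 111
merge c(68) and d(79): 147
merge 111 and 147: 258
Each symbol's bit-cost is frequency × depth; summing gives 564 bits (equivalently 48 + 111 + 147 + 258).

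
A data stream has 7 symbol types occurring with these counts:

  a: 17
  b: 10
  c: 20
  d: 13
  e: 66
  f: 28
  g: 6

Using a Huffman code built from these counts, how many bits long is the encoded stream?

Greedily combine the two least-frequent nodes:
combine g(6), b(10) → 16
combine d(13), 16 → 29
combine a(17), c(20) → 37
combine f(28), 29 → 57
combine 37, 57 → 94
combine e(66), 94 → 160
Total encoded bits = sum of merged weights = 16 + 29 + 37 + 57 + 94 + 160 = 393.

393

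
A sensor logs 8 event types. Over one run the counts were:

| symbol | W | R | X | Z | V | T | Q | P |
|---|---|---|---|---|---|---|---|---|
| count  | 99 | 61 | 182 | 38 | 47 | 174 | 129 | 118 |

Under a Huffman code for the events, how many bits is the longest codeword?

Merge the two lowest-weight nodes at each step:
merge Z(38) and V(47): 85
merge R(61) and 85: 146
merge W(99) and P(118): 217
merge Q(129) and 146: 275
merge T(174) and X(182): 356
merge 217 and 275: 492
merge 356 and 492: 848
The rarest symbols sit at the bottom; the longest codeword is 5 bits.

5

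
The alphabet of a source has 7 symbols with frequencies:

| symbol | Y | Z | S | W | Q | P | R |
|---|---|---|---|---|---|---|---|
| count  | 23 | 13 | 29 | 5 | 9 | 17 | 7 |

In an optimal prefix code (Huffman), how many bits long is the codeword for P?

Repeatedly merge the two smallest:
W(5) + R(7) → 12
Q(9) + 12 → 21
Z(13) + P(17) → 30
21 + Y(23) → 44
S(29) + 30 → 59
44 + 59 → 103
P sits 3 levels below the root, so its codeword is 3 bits.

3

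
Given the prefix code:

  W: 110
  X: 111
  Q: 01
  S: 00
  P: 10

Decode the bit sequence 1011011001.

PWWQ

Read left to right; each codeword is recognised as soon as it completes (prefix code):
  10→P | 110→W | 110→W | 01→Q
Decoded message: PWWQ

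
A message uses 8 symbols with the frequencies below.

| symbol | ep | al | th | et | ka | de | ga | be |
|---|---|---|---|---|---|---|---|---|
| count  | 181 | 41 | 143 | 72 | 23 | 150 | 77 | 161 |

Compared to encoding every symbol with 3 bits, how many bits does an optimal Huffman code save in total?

Fixed-length: 3 bits × 848 symbols = 2544 bits.
Huffman merges:
merge ka(23) and al(41): 64
merge 64 and et(72): 136
merge ga(77) and 136: 213
merge th(143) and de(150): 293
merge be(161) and ep(181): 342
merge 213 and 293: 506
merge 342 and 506: 848
Huffman total = 64 + 136 + 213 + 293 + 342 + 506 + 848 = 2402 bits.
Saving = 2544 − 2402 = 142 bits.

142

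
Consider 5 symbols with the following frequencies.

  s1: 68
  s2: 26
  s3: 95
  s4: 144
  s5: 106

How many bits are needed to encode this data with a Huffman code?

Merge the two smallest weights repeatedly:
merge s2(26) and s1(68): 94
merge 94 and s3(95): 189
merge s5(106) and s4(144): 250
merge 189 and 250: 439
Each symbol's bit-cost is frequency × depth; summing gives 972 bits (equivalently 94 + 189 + 250 + 439).

972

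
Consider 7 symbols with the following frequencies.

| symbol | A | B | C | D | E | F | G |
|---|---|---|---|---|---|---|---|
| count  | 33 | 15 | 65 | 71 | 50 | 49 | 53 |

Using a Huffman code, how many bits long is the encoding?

Merge the two smallest weights repeatedly:
combine B(15), A(33) → 48
combine 48, F(49) → 97
combine E(50), G(53) → 103
combine C(65), D(71) → 136
combine 97, 103 → 200
combine 136, 200 → 336
The encoded length is the sum of every internal node's weight: 48 + 97 + 103 + 136 + 200 + 336 = 920 bits.

920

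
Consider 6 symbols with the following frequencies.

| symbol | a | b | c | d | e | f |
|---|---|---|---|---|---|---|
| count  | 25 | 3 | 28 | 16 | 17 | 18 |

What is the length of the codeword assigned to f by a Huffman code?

3

Huffman merges, smallest pair first:
b(3) + d(16) → 19
e(17) + f(18) → 35
19 + a(25) → 44
c(28) + 35 → 63
44 + 63 → 107
The subtree containing f is merged 3 times, so code length = 3.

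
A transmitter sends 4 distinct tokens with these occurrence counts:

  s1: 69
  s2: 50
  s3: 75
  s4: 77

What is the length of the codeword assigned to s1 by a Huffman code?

2

Huffman merges, smallest pair first:
merge s2(50) and s1(69): 119
merge s3(75) and s4(77): 152
merge 119 and 152: 271
The subtree containing s1 is merged 2 times, so code length = 2.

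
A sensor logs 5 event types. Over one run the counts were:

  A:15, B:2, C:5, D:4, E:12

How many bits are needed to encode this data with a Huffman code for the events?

78

Greedily combine the two least-frequent nodes:
B(2) + D(4) → 6
C(5) + 6 → 11
11 + E(12) → 23
A(15) + 23 → 38
The encoded length is the sum of every internal node's weight: 6 + 11 + 23 + 38 = 78 bits.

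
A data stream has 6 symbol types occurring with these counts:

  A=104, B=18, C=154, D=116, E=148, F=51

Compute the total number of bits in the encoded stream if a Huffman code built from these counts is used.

Build the Huffman tree bottom-up:
B(18) + F(51) → 69
69 + A(104) → 173
D(116) + E(148) → 264
C(154) + 173 → 327
264 + 327 → 591
The encoded length is the sum of every internal node's weight: 69 + 173 + 264 + 327 + 591 = 1424 bits.

1424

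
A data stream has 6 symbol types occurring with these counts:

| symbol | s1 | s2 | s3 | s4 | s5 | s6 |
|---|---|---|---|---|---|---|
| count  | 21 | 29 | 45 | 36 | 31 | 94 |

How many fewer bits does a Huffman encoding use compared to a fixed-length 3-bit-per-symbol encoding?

Fixed-length: 3 bits × 256 symbols = 768 bits.
Huffman merges:
combine s1(21), s2(29) → 50
combine s5(31), s4(36) → 67
combine s3(45), 50 → 95
combine 67, s6(94) → 161
combine 95, 161 → 256
Huffman total = 50 + 67 + 95 + 161 + 256 = 629 bits.
Saving = 768 − 629 = 139 bits.

139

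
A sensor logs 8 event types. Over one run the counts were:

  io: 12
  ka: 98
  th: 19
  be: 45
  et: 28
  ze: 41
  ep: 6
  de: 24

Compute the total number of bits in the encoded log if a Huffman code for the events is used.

Greedily combine the two least-frequent nodes:
combine ep(6), io(12) → 18
combine 18, th(19) → 37
combine de(24), et(28) → 52
combine 37, ze(41) → 78
combine be(45), 52 → 97
combine 78, 97 → 175
combine ka(98), 175 → 273
The encoded length is the sum of every internal node's weight: 18 + 37 + 52 + 78 + 97 + 175 + 273 = 730 bits.

730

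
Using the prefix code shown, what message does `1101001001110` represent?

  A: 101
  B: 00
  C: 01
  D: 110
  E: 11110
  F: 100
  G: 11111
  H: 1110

DFFH

Read left to right; each codeword is recognised as soon as it completes (prefix code):
  110→D | 100→F | 100→F | 1110→H
Decoded message: DFFH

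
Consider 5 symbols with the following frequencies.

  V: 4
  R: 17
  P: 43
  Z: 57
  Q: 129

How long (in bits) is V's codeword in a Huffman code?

Repeatedly merge the two smallest:
V(4) + R(17) → 21
21 + P(43) → 64
Z(57) + 64 → 121
121 + Q(129) → 250
V's leaf is at depth 4, giving a 4-bit codeword.

4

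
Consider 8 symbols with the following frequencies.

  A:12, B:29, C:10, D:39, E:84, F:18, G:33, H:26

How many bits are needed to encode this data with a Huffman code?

691

Build the Huffman tree bottom-up:
combine C(10), A(12) → 22
combine F(18), 22 → 40
combine H(26), B(29) → 55
combine G(33), D(39) → 72
combine 40, 55 → 95
combine 72, E(84) → 156
combine 95, 156 → 251
Each symbol's bit-cost is frequency × depth; summing gives 691 bits (equivalently 22 + 40 + 55 + 72 + 95 + 156 + 251).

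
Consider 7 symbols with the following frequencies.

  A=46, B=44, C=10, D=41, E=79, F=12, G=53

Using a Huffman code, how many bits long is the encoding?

Merge the two smallest weights repeatedly:
C(10) + F(12) → 22
22 + D(41) → 63
B(44) + A(46) → 90
G(53) + 63 → 116
E(79) + 90 → 169
116 + 169 → 285
The encoded length is the sum of every internal node's weight: 22 + 63 + 90 + 116 + 169 + 285 = 745 bits.

745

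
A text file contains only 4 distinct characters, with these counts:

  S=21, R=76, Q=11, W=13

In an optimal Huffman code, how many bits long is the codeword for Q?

3

Huffman merges, smallest pair first:
merge Q(11) and W(13): 24
merge S(21) and 24: 45
merge 45 and R(76): 121
Q sits 3 levels below the root, so its codeword is 3 bits.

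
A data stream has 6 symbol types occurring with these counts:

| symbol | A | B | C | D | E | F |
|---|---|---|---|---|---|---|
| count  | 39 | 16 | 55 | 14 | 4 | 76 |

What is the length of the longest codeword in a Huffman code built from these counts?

5

Merge the two lowest-weight nodes at each step:
combine E(4), D(14) → 18
combine B(16), 18 → 34
combine 34, A(39) → 73
combine C(55), 73 → 128
combine F(76), 128 → 204
The first pair merged (E, D) ends up deepest, at depth 5.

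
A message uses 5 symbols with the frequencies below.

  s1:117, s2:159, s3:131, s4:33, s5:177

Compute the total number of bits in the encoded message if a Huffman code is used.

1384

Build the Huffman tree bottom-up:
combine s4(33), s1(117) → 150
combine s3(131), 150 → 281
combine s2(159), s5(177) → 336
combine 281, 336 → 617
The encoded length is the sum of every internal node's weight: 150 + 281 + 336 + 617 = 1384 bits.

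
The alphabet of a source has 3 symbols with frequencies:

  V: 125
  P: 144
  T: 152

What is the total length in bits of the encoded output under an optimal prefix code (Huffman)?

690

Build the Huffman tree bottom-up:
V(125) + P(144) → 269
T(152) + 269 → 421
Each symbol's bit-cost is frequency × depth; summing gives 690 bits (equivalently 269 + 421).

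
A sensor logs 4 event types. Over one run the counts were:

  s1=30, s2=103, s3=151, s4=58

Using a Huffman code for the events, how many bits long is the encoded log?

621

Build the Huffman tree bottom-up:
combine s1(30), s4(58) → 88
combine 88, s2(103) → 191
combine s3(151), 191 → 342
Total encoded bits = sum of merged weights = 88 + 191 + 342 = 621.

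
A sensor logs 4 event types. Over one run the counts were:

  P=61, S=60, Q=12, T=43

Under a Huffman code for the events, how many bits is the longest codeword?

Merge the two lowest-weight nodes at each step:
Q(12) + T(43) → 55
55 + S(60) → 115
P(61) + 115 → 176
Maximum depth reached is 3.

3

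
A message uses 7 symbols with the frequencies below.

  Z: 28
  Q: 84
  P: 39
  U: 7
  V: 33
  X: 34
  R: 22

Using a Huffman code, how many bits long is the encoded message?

647

Build the Huffman tree bottom-up:
combine U(7), R(22) → 29
combine Z(28), 29 → 57
combine V(33), X(34) → 67
combine P(39), 57 → 96
combine 67, Q(84) → 151
combine 96, 151 → 247
Each symbol's bit-cost is frequency × depth; summing gives 647 bits (equivalently 29 + 57 + 67 + 96 + 151 + 247).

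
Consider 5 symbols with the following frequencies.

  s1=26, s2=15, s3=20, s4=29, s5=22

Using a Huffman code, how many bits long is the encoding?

259

Build the Huffman tree bottom-up:
combine s2(15), s3(20) → 35
combine s5(22), s1(26) → 48
combine s4(29), 35 → 64
combine 48, 64 → 112
Total encoded bits = sum of merged weights = 35 + 48 + 64 + 112 = 259.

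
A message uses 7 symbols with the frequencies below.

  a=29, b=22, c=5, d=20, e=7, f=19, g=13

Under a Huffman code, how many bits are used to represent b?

2

Repeatedly merge the two smallest:
combine c(5), e(7) → 12
combine 12, g(13) → 25
combine f(19), d(20) → 39
combine b(22), 25 → 47
combine a(29), 39 → 68
combine 47, 68 → 115
The subtree containing b is merged 2 times, so code length = 2.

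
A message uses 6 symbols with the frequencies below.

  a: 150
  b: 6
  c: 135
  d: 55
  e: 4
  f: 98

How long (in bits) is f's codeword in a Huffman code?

2

Build the tree from the bottom:
merge e(4) and b(6): 10
merge 10 and d(55): 65
merge 65 and f(98): 163
merge c(135) and a(150): 285
merge 163 and 285: 448
The subtree containing f is merged 2 times, so code length = 2.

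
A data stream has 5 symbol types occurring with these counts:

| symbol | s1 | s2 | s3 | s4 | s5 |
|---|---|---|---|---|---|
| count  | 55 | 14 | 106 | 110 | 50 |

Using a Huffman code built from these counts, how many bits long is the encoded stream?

734

Greedily combine the two least-frequent nodes:
s2(14) + s5(50) → 64
s1(55) + 64 → 119
s3(106) + s4(110) → 216
119 + 216 → 335
The encoded length is the sum of every internal node's weight: 64 + 119 + 216 + 335 = 734 bits.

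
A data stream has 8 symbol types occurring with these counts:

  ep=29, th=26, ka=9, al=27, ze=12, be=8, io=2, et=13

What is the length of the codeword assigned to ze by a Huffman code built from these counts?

4

Build the tree from the bottom:
merge io(2) and be(8): 10
merge ka(9) and 10: 19
merge ze(12) and et(13): 25
merge 19 and 25: 44
merge th(26) and al(27): 53
merge ep(29) and 44: 73
merge 53 and 73: 126
The subtree containing ze is merged 4 times, so code length = 4.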